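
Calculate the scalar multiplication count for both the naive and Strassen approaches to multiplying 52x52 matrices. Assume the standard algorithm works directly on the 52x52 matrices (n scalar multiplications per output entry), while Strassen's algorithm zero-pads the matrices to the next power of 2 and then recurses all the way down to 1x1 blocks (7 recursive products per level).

Matrix multiplication for 52x52 matrices:

Strassen's algorithm requires power-of-2 dimensions. Pad 52x52 to 64x64 (next power of 2).

Standard algorithm: 52^3 = 140608 multiplications
Strassen's algorithm: 7^(log2(64)) = 7^6 = 117649 multiplications
Savings: 140608 - 117649 = 22959 multiplications

Standard: 140608 multiplications (52^3). Strassen: 117649 multiplications (7^6, after padding to 64x64). Strassen reduces 8 recursive multiplications to 7 at each level.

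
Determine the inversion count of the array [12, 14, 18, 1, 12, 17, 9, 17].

Finding inversions in [12, 14, 18, 1, 12, 17, 9, 17]:

(0, 3): arr[0]=12 > arr[3]=1
(0, 6): arr[0]=12 > arr[6]=9
(1, 3): arr[1]=14 > arr[3]=1
(1, 4): arr[1]=14 > arr[4]=12
(1, 6): arr[1]=14 > arr[6]=9
(2, 3): arr[2]=18 > arr[3]=1
(2, 4): arr[2]=18 > arr[4]=12
(2, 5): arr[2]=18 > arr[5]=17
(2, 6): arr[2]=18 > arr[6]=9
(2, 7): arr[2]=18 > arr[7]=17
(4, 6): arr[4]=12 > arr[6]=9
(5, 6): arr[5]=17 > arr[6]=9

Total inversions: 12

The array has 12 inversion(s): (0,3), (0,6), (1,3), (1,4), (1,6), (2,3), (2,4), (2,5), (2,6), (2,7), (4,6), (5,6). Each pair (i,j) satisfies i < j and arr[i] > arr[j].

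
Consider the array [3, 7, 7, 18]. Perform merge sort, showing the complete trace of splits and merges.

Merge sort trace:

Split: [3, 7, 7, 18] -> [3, 7] and [7, 18]
  Split: [3, 7] -> [3] and [7]
  Merge: [3] + [7] -> [3, 7]
  Split: [7, 18] -> [7] and [18]
  Merge: [7] + [18] -> [7, 18]
Merge: [3, 7] + [7, 18] -> [3, 7, 7, 18]

Final sorted array: [3, 7, 7, 18]

The merge sort proceeds by recursively splitting the array and merging sorted halves.
After all merges, the sorted array is [3, 7, 7, 18].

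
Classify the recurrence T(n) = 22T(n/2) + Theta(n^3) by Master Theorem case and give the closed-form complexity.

Master Theorem for T(n) = 22T(n/2) + O(n^3):

a = 22, b = 2, c = 3
log_b(a) = log_2(22) = 4.4594

Case 1: c = 3 < log_2(22) = 4.4594
T(n) = O(n^(log_2 22))

For T(n) = 22T(n/2) + O(n^3): log_2(22) = 4.4594. This is Case 1 of the Master Theorem (c < log_b(a), work dominated by leaves), giving O(n^(log_2 22)).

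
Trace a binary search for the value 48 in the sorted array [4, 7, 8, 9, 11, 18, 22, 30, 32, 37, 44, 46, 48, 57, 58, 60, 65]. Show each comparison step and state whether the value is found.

Binary search for 48 in [4, 7, 8, 9, 11, 18, 22, 30, 32, 37, 44, 46, 48, 57, 58, 60, 65]:

lo=0, hi=16, mid=8, arr[mid]=32 -> 32 < 48, search right half
lo=9, hi=16, mid=12, arr[mid]=48 -> Found target at index 12!

Binary search finds 48 at index 12 after 2 comparisons. The search repeatedly halves the search space by comparing with the middle element.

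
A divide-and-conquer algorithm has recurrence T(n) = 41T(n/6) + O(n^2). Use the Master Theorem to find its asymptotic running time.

Master Theorem for T(n) = 41T(n/6) + O(n^2):

a = 41, b = 6, c = 2
log_b(a) = log_6(41) = 2.0726

Case 1: c = 2 < log_6(41) = 2.0726
T(n) = O(n^(log_6 41))

For T(n) = 41T(n/6) + O(n^2): log_6(41) = 2.0726. This is Case 1 of the Master Theorem (c < log_b(a), work dominated by leaves), giving O(n^(log_6 41)).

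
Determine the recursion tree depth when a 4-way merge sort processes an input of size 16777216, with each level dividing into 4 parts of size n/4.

For divide and conquer with division factor 4:

Problem sizes at each level:
Level 0: 16777216
Level 1: 4194304
Level 2: 1048576
Level 3: 262144
Level 4: 65536
Level 5: 16384
Level 6: 4096
Level 7: 1024
Level 8: 256
Level 9: 64
Level 10: 16
Level 11: 4
Level 12: 1

The root is level 0 and the size-1 base case is level 12 (the tree spans levels 0 through 12, i.e. 13 levels counting the root), so the depth is the number of divisions: log_4(16777216) = 12

The recursion tree depth is log_4(16777216) = 12. At each level, the problem size is divided by 4, so it takes 12 divisions to reduce to a base case of size 1. The algorithm makes 4 recursive calls at each level.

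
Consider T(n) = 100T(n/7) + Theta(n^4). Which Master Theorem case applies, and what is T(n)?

Master Theorem for T(n) = 100T(n/7) + O(n^4):

a = 100, b = 7, c = 4
log_b(a) = log_7(100) = 2.3666

Case 3: c = 4 > log_7(100) = 2.3666
T(n) = O(n^4) = O(n^4)

For T(n) = 100T(n/7) + O(n^4): log_7(100) = 2.3666. This is Case 3 of the Master Theorem (c > log_b(a), work dominated by root), giving O(n^4).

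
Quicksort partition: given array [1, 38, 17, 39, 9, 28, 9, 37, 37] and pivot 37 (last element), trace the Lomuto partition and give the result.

Lomuto partition with pivot = 37:

Initial array: [1, 38, 17, 39, 9, 28, 9, 37, 37]

arr[0]=1 <= 37: swap with position 0, array becomes [1, 38, 17, 39, 9, 28, 9, 37, 37]
arr[1]=38 > 37: no swap
arr[2]=17 <= 37: swap with position 1, array becomes [1, 17, 38, 39, 9, 28, 9, 37, 37]
arr[3]=39 > 37: no swap
arr[4]=9 <= 37: swap with position 2, array becomes [1, 17, 9, 39, 38, 28, 9, 37, 37]
arr[5]=28 <= 37: swap with position 3, array becomes [1, 17, 9, 28, 38, 39, 9, 37, 37]
arr[6]=9 <= 37: swap with position 4, array becomes [1, 17, 9, 28, 9, 39, 38, 37, 37]
arr[7]=37 <= 37: swap with position 5, array becomes [1, 17, 9, 28, 9, 37, 38, 39, 37]

Place pivot at position 6: [1, 17, 9, 28, 9, 37, 37, 39, 38]
Pivot position: 6

After partitioning with pivot 37, the array becomes [1, 17, 9, 28, 9, 37, 37, 39, 38]. The pivot is placed at index 6. All elements to the left of the pivot are <= 37, and all elements to the right are > 37.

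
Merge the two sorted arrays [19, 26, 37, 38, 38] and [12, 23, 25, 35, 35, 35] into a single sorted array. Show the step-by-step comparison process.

Merging process:

Compare 19 vs 12: take 12 from right. Merged: [12]
Compare 19 vs 23: take 19 from left. Merged: [12, 19]
Compare 26 vs 23: take 23 from right. Merged: [12, 19, 23]
Compare 26 vs 25: take 25 from right. Merged: [12, 19, 23, 25]
Compare 26 vs 35: take 26 from left. Merged: [12, 19, 23, 25, 26]
Compare 37 vs 35: take 35 from right. Merged: [12, 19, 23, 25, 26, 35]
Compare 37 vs 35: take 35 from right. Merged: [12, 19, 23, 25, 26, 35, 35]
Compare 37 vs 35: take 35 from right. Merged: [12, 19, 23, 25, 26, 35, 35, 35]
Append remaining from left: [37, 38, 38]. Merged: [12, 19, 23, 25, 26, 35, 35, 35, 37, 38, 38]

Final merged array: [12, 19, 23, 25, 26, 35, 35, 35, 37, 38, 38]
Total comparisons: 8

The merged array is [12, 19, 23, 25, 26, 35, 35, 35, 37, 38, 38], requiring 8 comparisons. The merge step runs in O(n) time where n is the total number of elements.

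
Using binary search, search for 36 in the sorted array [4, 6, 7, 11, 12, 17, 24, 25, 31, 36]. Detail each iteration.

Binary search for 36 in [4, 6, 7, 11, 12, 17, 24, 25, 31, 36]:

lo=0, hi=9, mid=4, arr[mid]=12 -> 12 < 36, search right half
lo=5, hi=9, mid=7, arr[mid]=25 -> 25 < 36, search right half
lo=8, hi=9, mid=8, arr[mid]=31 -> 31 < 36, search right half
lo=9, hi=9, mid=9, arr[mid]=36 -> Found target at index 9!

Binary search finds 36 at index 9 after 4 comparisons. The search repeatedly halves the search space by comparing with the middle element.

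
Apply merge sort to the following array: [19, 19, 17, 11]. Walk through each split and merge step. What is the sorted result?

Merge sort trace:

Split: [19, 19, 17, 11] -> [19, 19] and [17, 11]
  Split: [19, 19] -> [19] and [19]
  Merge: [19] + [19] -> [19, 19]
  Split: [17, 11] -> [17] and [11]
  Merge: [17] + [11] -> [11, 17]
Merge: [19, 19] + [11, 17] -> [11, 17, 19, 19]

Final sorted array: [11, 17, 19, 19]

The merge sort proceeds by recursively splitting the array and merging sorted halves.
After all merges, the sorted array is [11, 17, 19, 19].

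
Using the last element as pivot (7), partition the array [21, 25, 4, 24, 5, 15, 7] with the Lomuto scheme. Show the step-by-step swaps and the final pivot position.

Lomuto partition with pivot = 7:

Initial array: [21, 25, 4, 24, 5, 15, 7]

arr[0]=21 > 7: no swap
arr[1]=25 > 7: no swap
arr[2]=4 <= 7: swap with position 0, array becomes [4, 25, 21, 24, 5, 15, 7]
arr[3]=24 > 7: no swap
arr[4]=5 <= 7: swap with position 1, array becomes [4, 5, 21, 24, 25, 15, 7]
arr[5]=15 > 7: no swap

Place pivot at position 2: [4, 5, 7, 24, 25, 15, 21]
Pivot position: 2

After partitioning with pivot 7, the array becomes [4, 5, 7, 24, 25, 15, 21]. The pivot is placed at index 2. All elements to the left of the pivot are <= 7, and all elements to the right are > 7.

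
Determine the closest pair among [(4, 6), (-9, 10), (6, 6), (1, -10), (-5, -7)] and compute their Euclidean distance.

Computing all pairwise distances among 5 points:

d((4, 6), (-9, 10)) = 13.6015
d((4, 6), (6, 6)) = 2.0 <-- minimum
d((4, 6), (1, -10)) = 16.2788
d((4, 6), (-5, -7)) = 15.8114
d((-9, 10), (6, 6)) = 15.5242
d((-9, 10), (1, -10)) = 22.3607
d((-9, 10), (-5, -7)) = 17.4642
d((6, 6), (1, -10)) = 16.7631
d((6, 6), (-5, -7)) = 17.0294
d((1, -10), (-5, -7)) = 6.7082

Closest pair: (4, 6) and (6, 6) with distance 2.0

The closest pair is (4, 6) and (6, 6) with Euclidean distance 2.0. For 5 points, brute-force pairwise comparison is shown above. For large n, the divide-and-conquer algorithm (sort by x, recurse on halves, check the dividing strip) achieves O(n log n).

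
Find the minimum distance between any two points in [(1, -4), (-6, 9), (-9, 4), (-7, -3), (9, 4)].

Computing all pairwise distances among 5 points:

d((1, -4), (-6, 9)) = 14.7648
d((1, -4), (-9, 4)) = 12.8062
d((1, -4), (-7, -3)) = 8.0623
d((1, -4), (9, 4)) = 11.3137
d((-6, 9), (-9, 4)) = 5.831 <-- minimum
d((-6, 9), (-7, -3)) = 12.0416
d((-6, 9), (9, 4)) = 15.8114
d((-9, 4), (-7, -3)) = 7.2801
d((-9, 4), (9, 4)) = 18.0
d((-7, -3), (9, 4)) = 17.4642

Closest pair: (-6, 9) and (-9, 4) with distance 5.831

The closest pair is (-6, 9) and (-9, 4) with Euclidean distance 5.831. For 5 points, brute-force pairwise comparison is shown above. For large n, the divide-and-conquer algorithm (sort by x, recurse on halves, check the dividing strip) achieves O(n log n).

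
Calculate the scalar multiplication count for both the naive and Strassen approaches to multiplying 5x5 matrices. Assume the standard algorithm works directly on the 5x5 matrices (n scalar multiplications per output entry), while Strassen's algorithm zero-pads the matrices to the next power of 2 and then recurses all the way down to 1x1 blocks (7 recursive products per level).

Matrix multiplication for 5x5 matrices:

Strassen's algorithm requires power-of-2 dimensions. Pad 5x5 to 8x8 (next power of 2).

Standard algorithm: 5^3 = 125 multiplications
Strassen's algorithm: 7^(log2(8)) = 7^3 = 343 multiplications
Difference: 125 - 343 = -218 (Strassen uses MORE here due to padding overhead — for small or just-over-power-of-2 n, padding can outweigh the per-level savings)

Standard: 125 multiplications (5^3). Strassen: 343 multiplications (7^3, after padding to 8x8). Strassen reduces 8 recursive multiplications to 7 at each level.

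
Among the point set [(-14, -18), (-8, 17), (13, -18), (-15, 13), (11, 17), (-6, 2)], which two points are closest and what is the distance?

Computing all pairwise distances among 6 points:

d((-14, -18), (-8, 17)) = 35.5106
d((-14, -18), (13, -18)) = 27.0
d((-14, -18), (-15, 13)) = 31.0161
d((-14, -18), (11, 17)) = 43.0116
d((-14, -18), (-6, 2)) = 21.5407
d((-8, 17), (13, -18)) = 40.8167
d((-8, 17), (-15, 13)) = 8.0623 <-- minimum
d((-8, 17), (11, 17)) = 19.0
d((-8, 17), (-6, 2)) = 15.1327
d((13, -18), (-15, 13)) = 41.7732
d((13, -18), (11, 17)) = 35.0571
d((13, -18), (-6, 2)) = 27.5862
d((-15, 13), (11, 17)) = 26.3059
d((-15, 13), (-6, 2)) = 14.2127
d((11, 17), (-6, 2)) = 22.6716

Closest pair: (-8, 17) and (-15, 13) with distance 8.0623

The closest pair is (-8, 17) and (-15, 13) with Euclidean distance 8.0623. For 6 points, brute-force pairwise comparison is shown above. For large n, the divide-and-conquer algorithm (sort by x, recurse on halves, check the dividing strip) achieves O(n log n).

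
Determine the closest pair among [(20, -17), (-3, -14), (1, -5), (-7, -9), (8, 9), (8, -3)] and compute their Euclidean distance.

Computing all pairwise distances among 6 points:

d((20, -17), (-3, -14)) = 23.1948
d((20, -17), (1, -5)) = 22.4722
d((20, -17), (-7, -9)) = 28.1603
d((20, -17), (8, 9)) = 28.6356
d((20, -17), (8, -3)) = 18.4391
d((-3, -14), (1, -5)) = 9.8489
d((-3, -14), (-7, -9)) = 6.4031 <-- minimum
d((-3, -14), (8, 9)) = 25.4951
d((-3, -14), (8, -3)) = 15.5563
d((1, -5), (-7, -9)) = 8.9443
d((1, -5), (8, 9)) = 15.6525
d((1, -5), (8, -3)) = 7.2801
d((-7, -9), (8, 9)) = 23.4307
d((-7, -9), (8, -3)) = 16.1555
d((8, 9), (8, -3)) = 12.0

Closest pair: (-3, -14) and (-7, -9) with distance 6.4031

The closest pair is (-3, -14) and (-7, -9) with Euclidean distance 6.4031. For 6 points, brute-force pairwise comparison is shown above. For large n, the divide-and-conquer algorithm (sort by x, recurse on halves, check the dividing strip) achieves O(n log n).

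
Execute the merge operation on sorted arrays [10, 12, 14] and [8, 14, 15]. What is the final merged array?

Merging process:

Compare 10 vs 8: take 8 from right. Merged: [8]
Compare 10 vs 14: take 10 from left. Merged: [8, 10]
Compare 12 vs 14: take 12 from left. Merged: [8, 10, 12]
Compare 14 vs 14: take 14 from left. Merged: [8, 10, 12, 14]
Append remaining from right: [14, 15]. Merged: [8, 10, 12, 14, 14, 15]

Final merged array: [8, 10, 12, 14, 14, 15]
Total comparisons: 4

The merged array is [8, 10, 12, 14, 14, 15], requiring 4 comparisons. The merge step runs in O(n) time where n is the total number of elements.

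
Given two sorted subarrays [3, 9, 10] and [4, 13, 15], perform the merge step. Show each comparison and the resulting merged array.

Merging process:

Compare 3 vs 4: take 3 from left. Merged: [3]
Compare 9 vs 4: take 4 from right. Merged: [3, 4]
Compare 9 vs 13: take 9 from left. Merged: [3, 4, 9]
Compare 10 vs 13: take 10 from left. Merged: [3, 4, 9, 10]
Append remaining from right: [13, 15]. Merged: [3, 4, 9, 10, 13, 15]

Final merged array: [3, 4, 9, 10, 13, 15]
Total comparisons: 4

The merged array is [3, 4, 9, 10, 13, 15], requiring 4 comparisons. The merge step runs in O(n) time where n is the total number of elements.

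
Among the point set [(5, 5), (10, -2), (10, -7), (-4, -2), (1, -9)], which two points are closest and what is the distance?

Computing all pairwise distances among 5 points:

d((5, 5), (10, -2)) = 8.6023
d((5, 5), (10, -7)) = 13.0
d((5, 5), (-4, -2)) = 11.4018
d((5, 5), (1, -9)) = 14.5602
d((10, -2), (10, -7)) = 5.0 <-- minimum
d((10, -2), (-4, -2)) = 14.0
d((10, -2), (1, -9)) = 11.4018
d((10, -7), (-4, -2)) = 14.8661
d((10, -7), (1, -9)) = 9.2195
d((-4, -2), (1, -9)) = 8.6023

Closest pair: (10, -2) and (10, -7) with distance 5.0

The closest pair is (10, -2) and (10, -7) with Euclidean distance 5.0. For 5 points, brute-force pairwise comparison is shown above. For large n, the divide-and-conquer algorithm (sort by x, recurse on halves, check the dividing strip) achieves O(n log n).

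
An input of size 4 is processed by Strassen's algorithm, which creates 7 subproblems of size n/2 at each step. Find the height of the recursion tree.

For divide and conquer with division factor 2:

Problem sizes at each level:
Level 0: 4
Level 1: 2
Level 2: 1

The root is level 0 and the size-1 base case is level 2 (the tree spans levels 0 through 2, i.e. 3 levels counting the root), so the depth is the number of divisions: log_2(4) = 2

The recursion tree depth is log_2(4) = 2. At each level, the problem size is divided by 2, so it takes 2 divisions to reduce to a base case of size 1. The algorithm makes 7 recursive calls at each level.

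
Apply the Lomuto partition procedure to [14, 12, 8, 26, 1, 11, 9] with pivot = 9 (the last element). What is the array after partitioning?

Lomuto partition with pivot = 9:

Initial array: [14, 12, 8, 26, 1, 11, 9]

arr[0]=14 > 9: no swap
arr[1]=12 > 9: no swap
arr[2]=8 <= 9: swap with position 0, array becomes [8, 12, 14, 26, 1, 11, 9]
arr[3]=26 > 9: no swap
arr[4]=1 <= 9: swap with position 1, array becomes [8, 1, 14, 26, 12, 11, 9]
arr[5]=11 > 9: no swap

Place pivot at position 2: [8, 1, 9, 26, 12, 11, 14]
Pivot position: 2

After partitioning with pivot 9, the array becomes [8, 1, 9, 26, 12, 11, 14]. The pivot is placed at index 2. All elements to the left of the pivot are <= 9, and all elements to the right are > 9.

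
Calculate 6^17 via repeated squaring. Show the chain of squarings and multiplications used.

Computing 6^17 by squaring (build up from 6^1; each line after the first costs one multiplication):

6^1 = 6
6^2 = (6^1)^2 = 6^2 = 36
6^4 = (6^2)^2 = 36^2 = 1296
6^8 = (6^4)^2 = 1296^2 = 1679616
6^16 = (6^8)^2 = 1679616^2 = 2821109907456
6^17 = 6 * 6^16 = 6 * 2821109907456 = 16926659444736

Result: 16926659444736
Multiplications needed: 5 (5 lines after 6^1)

6^17 = 16926659444736. Using exponentiation by squaring, this requires 5 multiplications. The key idea: if the exponent is even, square the half-power; if odd, multiply by the base once.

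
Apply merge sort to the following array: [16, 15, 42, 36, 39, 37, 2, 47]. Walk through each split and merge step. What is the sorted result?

Merge sort trace:

Split: [16, 15, 42, 36, 39, 37, 2, 47] -> [16, 15, 42, 36] and [39, 37, 2, 47]
  Split: [16, 15, 42, 36] -> [16, 15] and [42, 36]
    Split: [16, 15] -> [16] and [15]
    Merge: [16] + [15] -> [15, 16]
    Split: [42, 36] -> [42] and [36]
    Merge: [42] + [36] -> [36, 42]
  Merge: [15, 16] + [36, 42] -> [15, 16, 36, 42]
  Split: [39, 37, 2, 47] -> [39, 37] and [2, 47]
    Split: [39, 37] -> [39] and [37]
    Merge: [39] + [37] -> [37, 39]
    Split: [2, 47] -> [2] and [47]
    Merge: [2] + [47] -> [2, 47]
  Merge: [37, 39] + [2, 47] -> [2, 37, 39, 47]
Merge: [15, 16, 36, 42] + [2, 37, 39, 47] -> [2, 15, 16, 36, 37, 39, 42, 47]

Final sorted array: [2, 15, 16, 36, 37, 39, 42, 47]

The merge sort proceeds by recursively splitting the array and merging sorted halves.
After all merges, the sorted array is [2, 15, 16, 36, 37, 39, 42, 47].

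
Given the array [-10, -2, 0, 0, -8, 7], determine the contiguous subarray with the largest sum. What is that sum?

Using Kadane's algorithm on [-10, -2, 0, 0, -8, 7]:

Scanning through the array:
Position 1 (value -2): max_ending_here = -2, max_so_far = -2
Position 2 (value 0): max_ending_here = 0, max_so_far = 0
Position 3 (value 0): max_ending_here = 0, max_so_far = 0
Position 4 (value -8): max_ending_here = -8, max_so_far = 0
Position 5 (value 7): max_ending_here = 7, max_so_far = 7

Maximum subarray: [7]
Maximum sum: 7

The maximum subarray is [7] with sum 7. This subarray runs from index 5 to index 5.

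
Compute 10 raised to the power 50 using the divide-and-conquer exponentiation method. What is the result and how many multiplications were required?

Computing 10^50 by squaring (build up from 10^1; each line after the first costs one multiplication):

10^1 = 10
10^2 = (10^1)^2 = 10^2 = 100
10^3 = 10 * 10^2 = 10 * 100 = 1000
10^6 = (10^3)^2 = 1000^2 = 1000000
10^12 = (10^6)^2 = 1000000^2 = 1000000000000
10^24 = (10^12)^2 = 1000000000000^2 = 1000000000000000000000000
10^25 = 10 * 10^24 = 10 * 1000000000000000000000000 = 10000000000000000000000000
10^50 = (10^25)^2 = 10000000000000000000000000^2 = 100000000000000000000000000000000000000000000000000

Result: 100000000000000000000000000000000000000000000000000
Multiplications needed: 7 (7 lines after 10^1)

10^50 = 100000000000000000000000000000000000000000000000000. Using exponentiation by squaring, this requires 7 multiplications. The key idea: if the exponent is even, square the half-power; if odd, multiply by the base once.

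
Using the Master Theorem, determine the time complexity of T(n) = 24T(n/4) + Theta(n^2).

Master Theorem for T(n) = 24T(n/4) + O(n^2):

a = 24, b = 4, c = 2
log_b(a) = log_4(24) = 2.2925

Case 1: c = 2 < log_4(24) = 2.2925
T(n) = O(n^(log_4 24))

For T(n) = 24T(n/4) + O(n^2): log_4(24) = 2.2925. This is Case 1 of the Master Theorem (c < log_b(a), work dominated by leaves), giving O(n^(log_4 24)).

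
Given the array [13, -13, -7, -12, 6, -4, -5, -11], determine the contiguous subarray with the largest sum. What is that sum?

Using Kadane's algorithm on [13, -13, -7, -12, 6, -4, -5, -11]:

Scanning through the array:
Position 1 (value -13): max_ending_here = 0, max_so_far = 13
Position 2 (value -7): max_ending_here = -7, max_so_far = 13
Position 3 (value -12): max_ending_here = -12, max_so_far = 13
Position 4 (value 6): max_ending_here = 6, max_so_far = 13
Position 5 (value -4): max_ending_here = 2, max_so_far = 13
Position 6 (value -5): max_ending_here = -3, max_so_far = 13
Position 7 (value -11): max_ending_here = -11, max_so_far = 13

Maximum subarray: [13]
Maximum sum: 13

The maximum subarray is [13] with sum 13. This subarray runs from index 0 to index 0.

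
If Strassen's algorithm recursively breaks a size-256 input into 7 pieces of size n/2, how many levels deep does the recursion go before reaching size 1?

For divide and conquer with division factor 2:

Problem sizes at each level:
Level 0: 256
Level 1: 128
Level 2: 64
Level 3: 32
Level 4: 16
Level 5: 8
Level 6: 4
Level 7: 2
Level 8: 1

The root is level 0 and the size-1 base case is level 8 (the tree spans levels 0 through 8, i.e. 9 levels counting the root), so the depth is the number of divisions: log_2(256) = 8

The recursion tree depth is log_2(256) = 8. At each level, the problem size is divided by 2, so it takes 8 divisions to reduce to a base case of size 1. The algorithm makes 7 recursive calls at each level.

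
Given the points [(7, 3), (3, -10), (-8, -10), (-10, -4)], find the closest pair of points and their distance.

Computing all pairwise distances among 4 points:

d((7, 3), (3, -10)) = 13.6015
d((7, 3), (-8, -10)) = 19.8494
d((7, 3), (-10, -4)) = 18.3848
d((3, -10), (-8, -10)) = 11.0
d((3, -10), (-10, -4)) = 14.3178
d((-8, -10), (-10, -4)) = 6.3246 <-- minimum

Closest pair: (-8, -10) and (-10, -4) with distance 6.3246

The closest pair is (-8, -10) and (-10, -4) with Euclidean distance 6.3246. For 4 points, brute-force pairwise comparison is shown above. For large n, the divide-and-conquer algorithm (sort by x, recurse on halves, check the dividing strip) achieves O(n log n).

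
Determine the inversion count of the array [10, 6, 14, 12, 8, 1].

Finding inversions in [10, 6, 14, 12, 8, 1]:

(0, 1): arr[0]=10 > arr[1]=6
(0, 4): arr[0]=10 > arr[4]=8
(0, 5): arr[0]=10 > arr[5]=1
(1, 5): arr[1]=6 > arr[5]=1
(2, 3): arr[2]=14 > arr[3]=12
(2, 4): arr[2]=14 > arr[4]=8
(2, 5): arr[2]=14 > arr[5]=1
(3, 4): arr[3]=12 > arr[4]=8
(3, 5): arr[3]=12 > arr[5]=1
(4, 5): arr[4]=8 > arr[5]=1

Total inversions: 10

The array has 10 inversion(s): (0,1), (0,4), (0,5), (1,5), (2,3), (2,4), (2,5), (3,4), (3,5), (4,5). Each pair (i,j) satisfies i < j and arr[i] > arr[j].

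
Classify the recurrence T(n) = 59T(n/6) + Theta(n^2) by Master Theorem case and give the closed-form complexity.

Master Theorem for T(n) = 59T(n/6) + O(n^2):

a = 59, b = 6, c = 2
log_b(a) = log_6(59) = 2.2757

Case 1: c = 2 < log_6(59) = 2.2757
T(n) = O(n^(log_6 59))

For T(n) = 59T(n/6) + O(n^2): log_6(59) = 2.2757. This is Case 1 of the Master Theorem (c < log_b(a), work dominated by leaves), giving O(n^(log_6 59)).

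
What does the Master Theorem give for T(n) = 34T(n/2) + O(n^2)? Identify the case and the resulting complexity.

Master Theorem for T(n) = 34T(n/2) + O(n^2):

a = 34, b = 2, c = 2
log_b(a) = log_2(34) = 5.0875

Case 1: c = 2 < log_2(34) = 5.0875
T(n) = O(n^(log_2 34))

For T(n) = 34T(n/2) + O(n^2): log_2(34) = 5.0875. This is Case 1 of the Master Theorem (c < log_b(a), work dominated by leaves), giving O(n^(log_2 34)).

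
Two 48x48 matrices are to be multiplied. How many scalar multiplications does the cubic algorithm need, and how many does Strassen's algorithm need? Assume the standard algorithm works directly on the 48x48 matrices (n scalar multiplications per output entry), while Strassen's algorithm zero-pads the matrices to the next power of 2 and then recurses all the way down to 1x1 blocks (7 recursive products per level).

Matrix multiplication for 48x48 matrices:

Strassen's algorithm requires power-of-2 dimensions. Pad 48x48 to 64x64 (next power of 2).

Standard algorithm: 48^3 = 110592 multiplications
Strassen's algorithm: 7^(log2(64)) = 7^6 = 117649 multiplications
Difference: 110592 - 117649 = -7057 (Strassen uses MORE here due to padding overhead — for small or just-over-power-of-2 n, padding can outweigh the per-level savings)

Standard: 110592 multiplications (48^3). Strassen: 117649 multiplications (7^6, after padding to 64x64). Strassen reduces 8 recursive multiplications to 7 at each level.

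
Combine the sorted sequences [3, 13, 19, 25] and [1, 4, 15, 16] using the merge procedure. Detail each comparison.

Merging process:

Compare 3 vs 1: take 1 from right. Merged: [1]
Compare 3 vs 4: take 3 from left. Merged: [1, 3]
Compare 13 vs 4: take 4 from right. Merged: [1, 3, 4]
Compare 13 vs 15: take 13 from left. Merged: [1, 3, 4, 13]
Compare 19 vs 15: take 15 from right. Merged: [1, 3, 4, 13, 15]
Compare 19 vs 16: take 16 from right. Merged: [1, 3, 4, 13, 15, 16]
Append remaining from left: [19, 25]. Merged: [1, 3, 4, 13, 15, 16, 19, 25]

Final merged array: [1, 3, 4, 13, 15, 16, 19, 25]
Total comparisons: 6

The merged array is [1, 3, 4, 13, 15, 16, 19, 25], requiring 6 comparisons. The merge step runs in O(n) time where n is the total number of elements.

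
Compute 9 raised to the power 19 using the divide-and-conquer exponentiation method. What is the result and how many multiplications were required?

Computing 9^19 by squaring (build up from 9^1; each line after the first costs one multiplication):

9^1 = 9
9^2 = (9^1)^2 = 9^2 = 81
9^4 = (9^2)^2 = 81^2 = 6561
9^8 = (9^4)^2 = 6561^2 = 43046721
9^9 = 9 * 9^8 = 9 * 43046721 = 387420489
9^18 = (9^9)^2 = 387420489^2 = 150094635296999121
9^19 = 9 * 9^18 = 9 * 150094635296999121 = 1350851717672992089

Result: 1350851717672992089
Multiplications needed: 6 (6 lines after 9^1)

9^19 = 1350851717672992089. Using exponentiation by squaring, this requires 6 multiplications. The key idea: if the exponent is even, square the half-power; if odd, multiply by the base once.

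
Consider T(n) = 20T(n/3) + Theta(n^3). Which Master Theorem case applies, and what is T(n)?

Master Theorem for T(n) = 20T(n/3) + O(n^3):

a = 20, b = 3, c = 3
log_b(a) = log_3(20) = 2.7268

Case 3: c = 3 > log_3(20) = 2.7268
T(n) = O(n^3) = O(n^3)

For T(n) = 20T(n/3) + O(n^3): log_3(20) = 2.7268. This is Case 3 of the Master Theorem (c > log_b(a), work dominated by root), giving O(n^3).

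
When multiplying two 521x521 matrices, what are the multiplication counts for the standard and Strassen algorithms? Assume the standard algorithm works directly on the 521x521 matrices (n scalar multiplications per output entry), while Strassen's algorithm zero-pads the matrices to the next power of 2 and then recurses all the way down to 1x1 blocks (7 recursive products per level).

Matrix multiplication for 521x521 matrices:

Strassen's algorithm requires power-of-2 dimensions. Pad 521x521 to 1024x1024 (next power of 2).

Standard algorithm: 521^3 = 141420761 multiplications
Strassen's algorithm: 7^(log2(1024)) = 7^10 = 282475249 multiplications
Difference: 141420761 - 282475249 = -141054488 (Strassen uses MORE here due to padding overhead — for small or just-over-power-of-2 n, padding can outweigh the per-level savings)

Standard: 141420761 multiplications (521^3). Strassen: 282475249 multiplications (7^10, after padding to 1024x1024). Strassen reduces 8 recursive multiplications to 7 at each level.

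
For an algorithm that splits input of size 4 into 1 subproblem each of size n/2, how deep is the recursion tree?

For divide and conquer with division factor 2:

Problem sizes at each level:
Level 0: 4
Level 1: 2
Level 2: 1

The root is level 0 and the size-1 base case is level 2 (the tree spans levels 0 through 2, i.e. 3 levels counting the root), so the depth is the number of divisions: log_2(4) = 2

The recursion tree depth is log_2(4) = 2. At each level, the problem size is divided by 2, so it takes 2 divisions to reduce to a base case of size 1. The algorithm makes 1 recursive call at each level.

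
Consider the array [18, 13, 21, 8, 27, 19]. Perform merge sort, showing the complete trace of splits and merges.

Merge sort trace:

Split: [18, 13, 21, 8, 27, 19] -> [18, 13, 21] and [8, 27, 19]
  Split: [18, 13, 21] -> [18] and [13, 21]
    Split: [13, 21] -> [13] and [21]
    Merge: [13] + [21] -> [13, 21]
  Merge: [18] + [13, 21] -> [13, 18, 21]
  Split: [8, 27, 19] -> [8] and [27, 19]
    Split: [27, 19] -> [27] and [19]
    Merge: [27] + [19] -> [19, 27]
  Merge: [8] + [19, 27] -> [8, 19, 27]
Merge: [13, 18, 21] + [8, 19, 27] -> [8, 13, 18, 19, 21, 27]

Final sorted array: [8, 13, 18, 19, 21, 27]

The merge sort proceeds by recursively splitting the array and merging sorted halves.
After all merges, the sorted array is [8, 13, 18, 19, 21, 27].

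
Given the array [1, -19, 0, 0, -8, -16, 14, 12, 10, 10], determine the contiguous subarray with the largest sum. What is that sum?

Using Kadane's algorithm on [1, -19, 0, 0, -8, -16, 14, 12, 10, 10]:

Scanning through the array:
Position 1 (value -19): max_ending_here = -18, max_so_far = 1
Position 2 (value 0): max_ending_here = 0, max_so_far = 1
Position 3 (value 0): max_ending_here = 0, max_so_far = 1
Position 4 (value -8): max_ending_here = -8, max_so_far = 1
Position 5 (value -16): max_ending_here = -16, max_so_far = 1
Position 6 (value 14): max_ending_here = 14, max_so_far = 14
Position 7 (value 12): max_ending_here = 26, max_so_far = 26
Position 8 (value 10): max_ending_here = 36, max_so_far = 36
Position 9 (value 10): max_ending_here = 46, max_so_far = 46

Maximum subarray: [14, 12, 10, 10]
Maximum sum: 46

The maximum subarray is [14, 12, 10, 10] with sum 46. This subarray runs from index 6 to index 9.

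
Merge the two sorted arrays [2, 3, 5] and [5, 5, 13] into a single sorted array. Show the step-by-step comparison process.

Merging process:

Compare 2 vs 5: take 2 from left. Merged: [2]
Compare 3 vs 5: take 3 from left. Merged: [2, 3]
Compare 5 vs 5: take 5 from left. Merged: [2, 3, 5]
Append remaining from right: [5, 5, 13]. Merged: [2, 3, 5, 5, 5, 13]

Final merged array: [2, 3, 5, 5, 5, 13]
Total comparisons: 3

The merged array is [2, 3, 5, 5, 5, 13], requiring 3 comparisons. The merge step runs in O(n) time where n is the total number of elements.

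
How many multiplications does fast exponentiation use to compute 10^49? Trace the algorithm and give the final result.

Computing 10^49 by squaring (build up from 10^1; each line after the first costs one multiplication):

10^1 = 10
10^2 = (10^1)^2 = 10^2 = 100
10^3 = 10 * 10^2 = 10 * 100 = 1000
10^6 = (10^3)^2 = 1000^2 = 1000000
10^12 = (10^6)^2 = 1000000^2 = 1000000000000
10^24 = (10^12)^2 = 1000000000000^2 = 1000000000000000000000000
10^48 = (10^24)^2 = 1000000000000000000000000^2 = 1000000000000000000000000000000000000000000000000
10^49 = 10 * 10^48 = 10 * 1000000000000000000000000000000000000000000000000 = 10000000000000000000000000000000000000000000000000

Result: 10000000000000000000000000000000000000000000000000
Multiplications needed: 7 (7 lines after 10^1)

10^49 = 10000000000000000000000000000000000000000000000000. Using exponentiation by squaring, this requires 7 multiplications. The key idea: if the exponent is even, square the half-power; if odd, multiply by the base once.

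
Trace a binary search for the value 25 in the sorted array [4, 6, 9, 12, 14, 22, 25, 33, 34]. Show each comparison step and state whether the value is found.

Binary search for 25 in [4, 6, 9, 12, 14, 22, 25, 33, 34]:

lo=0, hi=8, mid=4, arr[mid]=14 -> 14 < 25, search right half
lo=5, hi=8, mid=6, arr[mid]=25 -> Found target at index 6!

Binary search finds 25 at index 6 after 2 comparisons. The search repeatedly halves the search space by comparing with the middle element.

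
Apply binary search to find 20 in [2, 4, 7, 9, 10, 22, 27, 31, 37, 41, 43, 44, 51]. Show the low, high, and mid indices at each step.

Binary search for 20 in [2, 4, 7, 9, 10, 22, 27, 31, 37, 41, 43, 44, 51]:

lo=0, hi=12, mid=6, arr[mid]=27 -> 27 > 20, search left half
lo=0, hi=5, mid=2, arr[mid]=7 -> 7 < 20, search right half
lo=3, hi=5, mid=4, arr[mid]=10 -> 10 < 20, search right half
lo=5, hi=5, mid=5, arr[mid]=22 -> 22 > 20, search left half
lo=5 > hi=4, target 20 not found

Binary search determines that 20 is not in the array after 4 comparisons. The search space was exhausted without finding the target.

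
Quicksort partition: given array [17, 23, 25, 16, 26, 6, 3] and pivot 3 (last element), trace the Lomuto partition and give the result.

Lomuto partition with pivot = 3:

Initial array: [17, 23, 25, 16, 26, 6, 3]

arr[0]=17 > 3: no swap
arr[1]=23 > 3: no swap
arr[2]=25 > 3: no swap
arr[3]=16 > 3: no swap
arr[4]=26 > 3: no swap
arr[5]=6 > 3: no swap

Place pivot at position 0: [3, 23, 25, 16, 26, 6, 17]
Pivot position: 0

After partitioning with pivot 3, the array becomes [3, 23, 25, 16, 26, 6, 17]. The pivot is placed at index 0. All elements to the left of the pivot are <= 3, and all elements to the right are > 3.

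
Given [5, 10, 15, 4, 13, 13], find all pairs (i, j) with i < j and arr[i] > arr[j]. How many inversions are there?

Finding inversions in [5, 10, 15, 4, 13, 13]:

(0, 3): arr[0]=5 > arr[3]=4
(1, 3): arr[1]=10 > arr[3]=4
(2, 3): arr[2]=15 > arr[3]=4
(2, 4): arr[2]=15 > arr[4]=13
(2, 5): arr[2]=15 > arr[5]=13

Total inversions: 5

The array has 5 inversion(s): (0,3), (1,3), (2,3), (2,4), (2,5). Each pair (i,j) satisfies i < j and arr[i] > arr[j].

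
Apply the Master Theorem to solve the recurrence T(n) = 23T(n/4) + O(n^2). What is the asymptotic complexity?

Master Theorem for T(n) = 23T(n/4) + O(n^2):

a = 23, b = 4, c = 2
log_b(a) = log_4(23) = 2.2618

Case 1: c = 2 < log_4(23) = 2.2618
T(n) = O(n^(log_4 23))

For T(n) = 23T(n/4) + O(n^2): log_4(23) = 2.2618. This is Case 1 of the Master Theorem (c < log_b(a), work dominated by leaves), giving O(n^(log_4 23)).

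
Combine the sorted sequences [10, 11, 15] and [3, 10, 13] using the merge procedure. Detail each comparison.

Merging process:

Compare 10 vs 3: take 3 from right. Merged: [3]
Compare 10 vs 10: take 10 from left. Merged: [3, 10]
Compare 11 vs 10: take 10 from right. Merged: [3, 10, 10]
Compare 11 vs 13: take 11 from left. Merged: [3, 10, 10, 11]
Compare 15 vs 13: take 13 from right. Merged: [3, 10, 10, 11, 13]
Append remaining from left: [15]. Merged: [3, 10, 10, 11, 13, 15]

Final merged array: [3, 10, 10, 11, 13, 15]
Total comparisons: 5

The merged array is [3, 10, 10, 11, 13, 15], requiring 5 comparisons. The merge step runs in O(n) time where n is the total number of elements.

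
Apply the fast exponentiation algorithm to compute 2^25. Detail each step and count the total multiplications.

Computing 2^25 by squaring (build up from 2^1; each line after the first costs one multiplication):

2^1 = 2
2^2 = (2^1)^2 = 2^2 = 4
2^3 = 2 * 2^2 = 2 * 4 = 8
2^6 = (2^3)^2 = 8^2 = 64
2^12 = (2^6)^2 = 64^2 = 4096
2^24 = (2^12)^2 = 4096^2 = 16777216
2^25 = 2 * 2^24 = 2 * 16777216 = 33554432

Result: 33554432
Multiplications needed: 6 (6 lines after 2^1)

2^25 = 33554432. Using exponentiation by squaring, this requires 6 multiplications. The key idea: if the exponent is even, square the half-power; if odd, multiply by the base once.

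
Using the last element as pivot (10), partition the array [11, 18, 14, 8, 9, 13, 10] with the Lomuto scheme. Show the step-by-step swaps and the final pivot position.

Lomuto partition with pivot = 10:

Initial array: [11, 18, 14, 8, 9, 13, 10]

arr[0]=11 > 10: no swap
arr[1]=18 > 10: no swap
arr[2]=14 > 10: no swap
arr[3]=8 <= 10: swap with position 0, array becomes [8, 18, 14, 11, 9, 13, 10]
arr[4]=9 <= 10: swap with position 1, array becomes [8, 9, 14, 11, 18, 13, 10]
arr[5]=13 > 10: no swap

Place pivot at position 2: [8, 9, 10, 11, 18, 13, 14]
Pivot position: 2

After partitioning with pivot 10, the array becomes [8, 9, 10, 11, 18, 13, 14]. The pivot is placed at index 2. All elements to the left of the pivot are <= 10, and all elements to the right are > 10.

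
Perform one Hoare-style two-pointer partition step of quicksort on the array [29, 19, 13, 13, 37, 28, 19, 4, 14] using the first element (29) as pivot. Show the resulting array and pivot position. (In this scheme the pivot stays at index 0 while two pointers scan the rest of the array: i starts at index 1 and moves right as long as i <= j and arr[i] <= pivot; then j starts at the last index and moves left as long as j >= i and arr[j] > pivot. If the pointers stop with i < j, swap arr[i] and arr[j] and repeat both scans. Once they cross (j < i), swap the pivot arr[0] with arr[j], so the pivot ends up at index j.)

Hoare-style two-pointer partition with pivot = 29:

Initial array: [29, 19, 13, 13, 37, 28, 19, 4, 14]

Pointers start at i = 1, j = 8.
i stops at index 4 (arr[4]=37 > 29), j stops at index 8 (arr[8]=14 <= 29): swap arr[4] and arr[8], array becomes [29, 19, 13, 13, 14, 28, 19, 4, 37]
i ends at 8, j ends at 7: the pointers have crossed (j < i), so scanning stops.

Swap pivot arr[0] with arr[7] to place pivot at position 7: [4, 19, 13, 13, 14, 28, 19, 29, 37]
Pivot position: 7

After partitioning with pivot 29, the array becomes [4, 19, 13, 13, 14, 28, 19, 29, 37]. The pivot is placed at index 7. All elements to the left of the pivot are <= 29, and all elements to the right are > 29.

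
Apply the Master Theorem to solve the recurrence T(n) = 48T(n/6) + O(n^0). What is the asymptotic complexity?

Master Theorem for T(n) = 48T(n/6) + O(n^0):

a = 48, b = 6, c = 0
log_b(a) = log_6(48) = 2.1606

Case 1: c = 0 < log_6(48) = 2.1606
T(n) = O(n^(log_6 48))

For T(n) = 48T(n/6) + O(n^0): log_6(48) = 2.1606. This is Case 1 of the Master Theorem (c < log_b(a), work dominated by leaves), giving O(n^(log_6 48)).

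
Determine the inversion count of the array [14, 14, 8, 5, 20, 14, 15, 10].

Finding inversions in [14, 14, 8, 5, 20, 14, 15, 10]:

(0, 2): arr[0]=14 > arr[2]=8
(0, 3): arr[0]=14 > arr[3]=5
(0, 7): arr[0]=14 > arr[7]=10
(1, 2): arr[1]=14 > arr[2]=8
(1, 3): arr[1]=14 > arr[3]=5
(1, 7): arr[1]=14 > arr[7]=10
(2, 3): arr[2]=8 > arr[3]=5
(4, 5): arr[4]=20 > arr[5]=14
(4, 6): arr[4]=20 > arr[6]=15
(4, 7): arr[4]=20 > arr[7]=10
(5, 7): arr[5]=14 > arr[7]=10
(6, 7): arr[6]=15 > arr[7]=10

Total inversions: 12

The array has 12 inversion(s): (0,2), (0,3), (0,7), (1,2), (1,3), (1,7), (2,3), (4,5), (4,6), (4,7), (5,7), (6,7). Each pair (i,j) satisfies i < j and arr[i] > arr[j].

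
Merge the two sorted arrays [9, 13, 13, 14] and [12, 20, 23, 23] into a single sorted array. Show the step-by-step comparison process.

Merging process:

Compare 9 vs 12: take 9 from left. Merged: [9]
Compare 13 vs 12: take 12 from right. Merged: [9, 12]
Compare 13 vs 20: take 13 from left. Merged: [9, 12, 13]
Compare 13 vs 20: take 13 from left. Merged: [9, 12, 13, 13]
Compare 14 vs 20: take 14 from left. Merged: [9, 12, 13, 13, 14]
Append remaining from right: [20, 23, 23]. Merged: [9, 12, 13, 13, 14, 20, 23, 23]

Final merged array: [9, 12, 13, 13, 14, 20, 23, 23]
Total comparisons: 5

The merged array is [9, 12, 13, 13, 14, 20, 23, 23], requiring 5 comparisons. The merge step runs in O(n) time where n is the total number of elements.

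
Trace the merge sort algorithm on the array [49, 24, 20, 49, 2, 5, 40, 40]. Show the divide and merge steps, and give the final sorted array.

Merge sort trace:

Split: [49, 24, 20, 49, 2, 5, 40, 40] -> [49, 24, 20, 49] and [2, 5, 40, 40]
  Split: [49, 24, 20, 49] -> [49, 24] and [20, 49]
    Split: [49, 24] -> [49] and [24]
    Merge: [49] + [24] -> [24, 49]
    Split: [20, 49] -> [20] and [49]
    Merge: [20] + [49] -> [20, 49]
  Merge: [24, 49] + [20, 49] -> [20, 24, 49, 49]
  Split: [2, 5, 40, 40] -> [2, 5] and [40, 40]
    Split: [2, 5] -> [2] and [5]
    Merge: [2] + [5] -> [2, 5]
    Split: [40, 40] -> [40] and [40]
    Merge: [40] + [40] -> [40, 40]
  Merge: [2, 5] + [40, 40] -> [2, 5, 40, 40]
Merge: [20, 24, 49, 49] + [2, 5, 40, 40] -> [2, 5, 20, 24, 40, 40, 49, 49]

Final sorted array: [2, 5, 20, 24, 40, 40, 49, 49]

The merge sort proceeds by recursively splitting the array and merging sorted halves.
After all merges, the sorted array is [2, 5, 20, 24, 40, 40, 49, 49].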